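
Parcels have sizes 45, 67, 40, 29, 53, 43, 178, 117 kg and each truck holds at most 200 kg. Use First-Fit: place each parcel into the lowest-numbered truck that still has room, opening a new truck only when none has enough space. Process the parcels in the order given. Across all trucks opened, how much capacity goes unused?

Put 45 kg in truck 1; 155 kg remain.
Put 67 kg in truck 1; 88 kg remain.
Put 40 kg in truck 1; 48 kg remain.
Put 29 kg in truck 1; 19 kg remain.
Put 53 kg in truck 2; 147 kg remain.
Put 43 kg in truck 2; 104 kg remain.
Put 178 kg in truck 3; 22 kg remain.
Put 117 kg in truck 4; 83 kg remain.
4 trucks × 200 kg = 800 kg; used 572 kg; unused 228 kg.

228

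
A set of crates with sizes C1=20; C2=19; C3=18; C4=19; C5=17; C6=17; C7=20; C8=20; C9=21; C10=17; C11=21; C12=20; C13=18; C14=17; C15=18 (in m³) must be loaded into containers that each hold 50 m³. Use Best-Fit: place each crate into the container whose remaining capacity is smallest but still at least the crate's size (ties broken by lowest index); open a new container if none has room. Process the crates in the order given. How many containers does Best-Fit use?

C1 (20 m³) → container 1 (remaining 30 m³)
C2 (19 m³) → container 1 (remaining 11 m³)
C3 (18 m³) → container 2 (remaining 32 m³)
C4 (19 m³) → container 2 (remaining 13 m³)
C5 (17 m³) → container 3 (remaining 33 m³)
C6 (17 m³) → container 3 (remaining 16 m³)
C7 (20 m³) → container 4 (remaining 30 m³)
C8 (20 m³) → container 4 (remaining 10 m³)
C9 (21 m³) → container 5 (remaining 29 m³)
C10 (17 m³) → container 5 (remaining 12 m³)
C11 (21 m³) → container 6 (remaining 29 m³)
C12 (20 m³) → container 6 (remaining 9 m³)
C13 (18 m³) → container 7 (remaining 32 m³)
C14 (17 m³) → container 7 (remaining 15 m³)
C15 (18 m³) → container 8 (remaining 32 m³)
Final containers: [20,19] [18,19] [17,17] [20,20] [21,17] [21,20] [18,17] [18].

8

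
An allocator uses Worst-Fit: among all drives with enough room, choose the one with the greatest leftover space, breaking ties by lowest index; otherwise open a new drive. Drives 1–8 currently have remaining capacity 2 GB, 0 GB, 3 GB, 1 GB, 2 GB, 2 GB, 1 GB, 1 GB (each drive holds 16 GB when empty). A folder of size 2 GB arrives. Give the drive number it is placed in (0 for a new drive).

3

Drives with room: drive 1 (2 GB), drive 3 (3 GB), drive 5 (2 GB), drive 6 (2 GB).
Most room is drive 3 with 3 GB free.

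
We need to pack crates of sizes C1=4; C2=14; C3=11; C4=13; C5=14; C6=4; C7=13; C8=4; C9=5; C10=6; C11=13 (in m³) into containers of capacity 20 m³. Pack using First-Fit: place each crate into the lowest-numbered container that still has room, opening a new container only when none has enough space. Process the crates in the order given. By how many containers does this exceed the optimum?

0

First-Fit: [4,14] [11,4,4] [13,5] [14,6] [13] [13] → 6 containers.
Total size 101 m³; any packing needs at least ⌈101/20⌉ = 6 containers.
So 6 is already optimal.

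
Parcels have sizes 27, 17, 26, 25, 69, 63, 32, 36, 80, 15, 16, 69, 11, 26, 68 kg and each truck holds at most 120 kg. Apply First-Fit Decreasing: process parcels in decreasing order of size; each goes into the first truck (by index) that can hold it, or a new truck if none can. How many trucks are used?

Sorted descending: 80, 69, 69, 68, 63, 36, 32, 27, 26, 26, 25, 17, 16, 15, 11.
80 kg → truck 1 (remaining 40 kg)
69 kg → truck 2 (remaining 51 kg)
69 kg → truck 3 (remaining 51 kg)
68 kg → truck 4 (remaining 52 kg)
63 kg → truck 5 (remaining 57 kg)
36 kg → truck 1 (remaining 4 kg)
32 kg → truck 2 (remaining 19 kg)
27 kg → truck 3 (remaining 24 kg)
26 kg → truck 4 (remaining 26 kg)
26 kg → truck 4 (remaining 0 kg)
25 kg → truck 5 (remaining 32 kg)
17 kg → truck 2 (remaining 2 kg)
16 kg → truck 3 (remaining 8 kg)
15 kg → truck 5 (remaining 17 kg)
11 kg → truck 5 (remaining 6 kg)

5 trucks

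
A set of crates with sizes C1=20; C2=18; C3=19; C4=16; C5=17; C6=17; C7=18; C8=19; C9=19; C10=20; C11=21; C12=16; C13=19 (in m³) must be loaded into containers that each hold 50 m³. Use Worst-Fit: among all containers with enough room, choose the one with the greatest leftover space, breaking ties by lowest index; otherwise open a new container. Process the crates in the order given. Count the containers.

C1 (20 m³) → container 1 (remaining 30 m³)
C2 (18 m³) → container 1 (remaining 12 m³)
C3 (19 m³) → container 2 (remaining 31 m³)
C4 (16 m³) → container 2 (remaining 15 m³)
C5 (17 m³) → container 3 (remaining 33 m³)
C6 (17 m³) → container 3 (remaining 16 m³)
C7 (18 m³) → container 4 (remaining 32 m³)
C8 (19 m³) → container 4 (remaining 13 m³)
C9 (19 m³) → container 5 (remaining 31 m³)
C10 (20 m³) → container 5 (remaining 11 m³)
C11 (21 m³) → container 6 (remaining 29 m³)
C12 (16 m³) → container 6 (remaining 13 m³)
C13 (19 m³) → container 7 (remaining 31 m³)

7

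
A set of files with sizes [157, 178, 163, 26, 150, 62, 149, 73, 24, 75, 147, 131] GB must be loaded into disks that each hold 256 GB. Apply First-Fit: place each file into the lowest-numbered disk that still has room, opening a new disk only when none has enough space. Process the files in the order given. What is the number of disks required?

7 disks

157 GB → disk 1 (remaining 99 GB)
178 GB → disk 2 (remaining 78 GB)
163 GB → disk 3 (remaining 93 GB)
26 GB → disk 1 (remaining 73 GB)
150 GB → disk 4 (remaining 106 GB)
62 GB → disk 1 (remaining 11 GB)
149 GB → disk 5 (remaining 107 GB)
73 GB → disk 2 (remaining 5 GB)
24 GB → disk 3 (remaining 69 GB)
75 GB → disk 4 (remaining 31 GB)
147 GB → disk 6 (remaining 109 GB)
131 GB → disk 7 (remaining 125 GB)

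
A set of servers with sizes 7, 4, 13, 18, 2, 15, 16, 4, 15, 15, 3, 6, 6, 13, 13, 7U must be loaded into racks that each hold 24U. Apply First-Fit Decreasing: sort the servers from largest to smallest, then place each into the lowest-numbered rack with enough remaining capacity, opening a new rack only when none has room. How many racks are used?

8

Sorted descending: 18, 16, 15, 15, 15, 13, 13, 13, 7, 7, 6, 6, 4, 4, 3, 2.
18U → rack 1 (remaining 6U)
16U → rack 2 (remaining 8U)
15U → rack 3 (remaining 9U)
15U → rack 4 (remaining 9U)
15U → rack 5 (remaining 9U)
13U → rack 6 (remaining 11U)
13U → rack 7 (remaining 11U)
13U → rack 8 (remaining 11U)
7U → rack 2 (remaining 1U)
7U → rack 3 (remaining 2U)
6U → rack 1 (remaining 0U)
6U → rack 4 (remaining 3U)
4U → rack 5 (remaining 5U)
4U → rack 5 (remaining 1U)
3U → rack 4 (remaining 0U)
2U → rack 3 (remaining 0U)
Final racks: [18,6] [16,7] [15,7,2] [15,6,3] [15,4,4] [13] [13] [13].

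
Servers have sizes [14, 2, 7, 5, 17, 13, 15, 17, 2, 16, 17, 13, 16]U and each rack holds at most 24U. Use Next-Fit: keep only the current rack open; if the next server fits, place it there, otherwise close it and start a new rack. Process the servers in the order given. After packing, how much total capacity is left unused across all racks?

62

14U → rack 1 (remaining 10U)
2U → rack 1 (remaining 8U)
7U → rack 1 (remaining 1U)
5U → rack 2 (remaining 19U)
17U → rack 2 (remaining 2U)
13U → rack 3 (remaining 11U)
15U → rack 4 (remaining 9U)
17U → rack 5 (remaining 7U)
2U → rack 5 (remaining 5U)
16U → rack 6 (remaining 8U)
17U → rack 7 (remaining 7U)
13U → rack 8 (remaining 11U)
16U → rack 9 (remaining 8U)
9 racks × 24U = 216U; used 154U; unused 62U.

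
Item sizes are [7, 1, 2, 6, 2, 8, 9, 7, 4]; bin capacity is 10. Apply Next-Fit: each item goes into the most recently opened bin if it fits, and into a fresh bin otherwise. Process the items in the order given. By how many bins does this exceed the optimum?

1

Next-Fit: [7,1,2] [6,2] [8] [9] [7] [4] → 6 bins.
Total size 46; any packing needs at least ⌈46/10⌉ = 5 bins.
An optimal packing achieves that bound: [9,1] [8,2] [7,2] [7] [6,4] → 5 bins.
Excess: 6 − 5 = 1.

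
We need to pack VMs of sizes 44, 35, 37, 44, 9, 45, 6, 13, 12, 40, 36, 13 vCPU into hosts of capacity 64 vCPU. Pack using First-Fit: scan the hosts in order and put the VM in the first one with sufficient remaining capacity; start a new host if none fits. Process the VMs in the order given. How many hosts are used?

44 vCPU → host 1 (remaining 20 vCPU)
35 vCPU → host 2 (remaining 29 vCPU)
37 vCPU → host 3 (remaining 27 vCPU)
44 vCPU → host 4 (remaining 20 vCPU)
9 vCPU → host 1 (remaining 11 vCPU)
45 vCPU → host 5 (remaining 19 vCPU)
6 vCPU → host 1 (remaining 5 vCPU)
13 vCPU → host 2 (remaining 16 vCPU)
12 vCPU → host 2 (remaining 4 vCPU)
40 vCPU → host 6 (remaining 24 vCPU)
36 vCPU → host 7 (remaining 28 vCPU)
13 vCPU → host 3 (remaining 14 vCPU)

7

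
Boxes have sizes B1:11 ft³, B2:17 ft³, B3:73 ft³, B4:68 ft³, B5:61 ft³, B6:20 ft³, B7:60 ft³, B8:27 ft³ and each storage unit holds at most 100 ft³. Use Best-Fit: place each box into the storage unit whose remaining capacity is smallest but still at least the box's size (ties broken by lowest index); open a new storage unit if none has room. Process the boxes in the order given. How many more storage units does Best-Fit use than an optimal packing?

Best-Fit: [11,17,68] [73,20] [61,27] [60] → 4 storage units.
Total size 337 ft³; any packing needs at least ⌈337/100⌉ = 4 storage units.
So 4 is already optimal.

0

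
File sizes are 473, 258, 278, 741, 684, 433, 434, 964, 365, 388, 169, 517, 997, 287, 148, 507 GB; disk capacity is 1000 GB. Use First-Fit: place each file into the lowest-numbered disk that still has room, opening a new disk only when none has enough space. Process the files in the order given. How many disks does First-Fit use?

9

Put 473 GB in disk 1; 527 GB remain.
Put 258 GB in disk 1; 269 GB remain.
Put 278 GB in disk 2; 722 GB remain.
Put 741 GB in disk 3; 259 GB remain.
Put 684 GB in disk 2; 38 GB remain.
Put 433 GB in disk 4; 567 GB remain.
Put 434 GB in disk 4; 133 GB remain.
Put 964 GB in disk 5; 36 GB remain.
Put 365 GB in disk 6; 635 GB remain.
Put 388 GB in disk 6; 247 GB remain.
Put 169 GB in disk 1; 100 GB remain.
Put 517 GB in disk 7; 483 GB remain.
Put 997 GB in disk 8; 3 GB remain.
Put 287 GB in disk 7; 196 GB remain.
Put 148 GB in disk 3; 111 GB remain.
Put 507 GB in disk 9; 493 GB remain.
Final disks: [473,258,169] [278,684] [741,148] [433,434] [964] [365,388] [517,287] [997] [507].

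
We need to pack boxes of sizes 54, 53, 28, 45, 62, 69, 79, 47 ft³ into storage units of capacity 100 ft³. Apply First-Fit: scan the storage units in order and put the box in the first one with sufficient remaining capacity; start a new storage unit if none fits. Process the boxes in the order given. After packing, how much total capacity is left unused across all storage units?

storage unit 1: place 54 ft³, 46 ft³ left
storage unit 2: place 53 ft³, 47 ft³ left
storage unit 1: place 28 ft³, 18 ft³ left
storage unit 2: place 45 ft³, 2 ft³ left
storage unit 3: place 62 ft³, 38 ft³ left
storage unit 4: place 69 ft³, 31 ft³ left
storage unit 5: place 79 ft³, 21 ft³ left
storage unit 6: place 47 ft³, 53 ft³ left
6 storage units × 100 ft³ = 600 ft³; used 437 ft³; unused 163 ft³.

163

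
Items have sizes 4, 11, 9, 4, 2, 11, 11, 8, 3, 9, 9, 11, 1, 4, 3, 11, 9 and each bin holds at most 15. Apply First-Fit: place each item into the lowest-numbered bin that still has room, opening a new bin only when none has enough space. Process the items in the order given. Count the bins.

4 → bin 1 (remaining 11)
11 → bin 1 (remaining 0)
9 → bin 2 (remaining 6)
4 → bin 2 (remaining 2)
2 → bin 2 (remaining 0)
11 → bin 3 (remaining 4)
11 → bin 4 (remaining 4)
8 → bin 5 (remaining 7)
3 → bin 3 (remaining 1)
9 → bin 6 (remaining 6)
9 → bin 7 (remaining 6)
11 → bin 8 (remaining 4)
1 → bin 3 (remaining 0)
4 → bin 4 (remaining 0)
3 → bin 5 (remaining 4)
11 → bin 9 (remaining 4)
9 → bin 10 (remaining 6)

10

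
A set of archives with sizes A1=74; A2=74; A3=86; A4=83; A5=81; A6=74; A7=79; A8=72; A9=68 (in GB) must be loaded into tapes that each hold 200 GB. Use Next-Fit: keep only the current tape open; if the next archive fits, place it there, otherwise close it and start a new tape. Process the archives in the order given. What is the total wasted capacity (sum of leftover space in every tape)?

309

Put A1 (74 GB) in tape 1; 126 GB remain.
Put A2 (74 GB) in tape 1; 52 GB remain.
Put A3 (86 GB) in tape 2; 114 GB remain.
Put A4 (83 GB) in tape 2; 31 GB remain.
Put A5 (81 GB) in tape 3; 119 GB remain.
Put A6 (74 GB) in tape 3; 45 GB remain.
Put A7 (79 GB) in tape 4; 121 GB remain.
Put A8 (72 GB) in tape 4; 49 GB remain.
Put A9 (68 GB) in tape 5; 132 GB remain.
5 tapes × 200 GB = 1000 GB; used 691 GB; unused 309 GB.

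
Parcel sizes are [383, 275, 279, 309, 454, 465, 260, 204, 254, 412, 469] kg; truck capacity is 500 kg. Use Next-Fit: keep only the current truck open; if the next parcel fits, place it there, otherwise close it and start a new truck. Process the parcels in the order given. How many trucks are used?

10

truck 1: place 383 kg, 117 kg left
truck 2: place 275 kg, 225 kg left
truck 3: place 279 kg, 221 kg left
truck 4: place 309 kg, 191 kg left
truck 5: place 454 kg, 46 kg left
truck 6: place 465 kg, 35 kg left
truck 7: place 260 kg, 240 kg left
truck 7: place 204 kg, 36 kg left
truck 8: place 254 kg, 246 kg left
truck 9: place 412 kg, 88 kg left
truck 10: place 469 kg, 31 kg left
Final trucks: [383] [275] [279] [309] [454] [465] [260,204] [254] [412] [469].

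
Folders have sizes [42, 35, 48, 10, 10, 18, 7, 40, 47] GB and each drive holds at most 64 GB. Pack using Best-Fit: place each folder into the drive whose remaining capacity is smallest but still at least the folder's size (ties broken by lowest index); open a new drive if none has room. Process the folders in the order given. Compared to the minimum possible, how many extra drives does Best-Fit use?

Best-Fit: [42,10] [35,18,7] [48,10] [40] [47] → 5 drives.
Total size 257 GB; any packing needs at least ⌈257/64⌉ = 5 drives.
So 5 is already optimal.

0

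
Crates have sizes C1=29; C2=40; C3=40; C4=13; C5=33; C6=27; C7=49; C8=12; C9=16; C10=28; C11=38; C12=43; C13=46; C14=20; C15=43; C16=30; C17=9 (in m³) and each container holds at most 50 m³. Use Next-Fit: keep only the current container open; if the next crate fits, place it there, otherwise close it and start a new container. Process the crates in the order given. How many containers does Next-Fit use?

14

container 1: place C1 (29 m³), 21 m³ left
container 2: place C2 (40 m³), 10 m³ left
container 3: place C3 (40 m³), 10 m³ left
container 4: place C4 (13 m³), 37 m³ left
container 4: place C5 (33 m³), 4 m³ left
container 5: place C6 (27 m³), 23 m³ left
container 6: place C7 (49 m³), 1 m³ left
container 7: place C8 (12 m³), 38 m³ left
container 7: place C9 (16 m³), 22 m³ left
container 8: place C10 (28 m³), 22 m³ left
container 9: place C11 (38 m³), 12 m³ left
container 10: place C12 (43 m³), 7 m³ left
container 11: place C13 (46 m³), 4 m³ left
container 12: place C14 (20 m³), 30 m³ left
container 13: place C15 (43 m³), 7 m³ left
container 14: place C16 (30 m³), 20 m³ left
container 14: place C17 (9 m³), 11 m³ left
Final containers: [29] [40] [40] [13,33] [27] [49] [12,16] [28] [38] [43] [46] [20] [43] [30,9].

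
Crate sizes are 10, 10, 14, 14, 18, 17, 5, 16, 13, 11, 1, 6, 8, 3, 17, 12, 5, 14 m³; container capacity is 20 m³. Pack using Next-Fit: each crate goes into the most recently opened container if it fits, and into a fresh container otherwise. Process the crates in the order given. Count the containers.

10 m³ → container 1 (remaining 10 m³)
10 m³ → container 1 (remaining 0 m³)
14 m³ → container 2 (remaining 6 m³)
14 m³ → container 3 (remaining 6 m³)
18 m³ → container 4 (remaining 2 m³)
17 m³ → container 5 (remaining 3 m³)
5 m³ → container 6 (remaining 15 m³)
16 m³ → container 7 (remaining 4 m³)
13 m³ → container 8 (remaining 7 m³)
11 m³ → container 9 (remaining 9 m³)
1 m³ → container 9 (remaining 8 m³)
6 m³ → container 9 (remaining 2 m³)
8 m³ → container 10 (remaining 12 m³)
3 m³ → container 10 (remaining 9 m³)
17 m³ → container 11 (remaining 3 m³)
12 m³ → container 12 (remaining 8 m³)
5 m³ → container 12 (remaining 3 m³)
14 m³ → container 13 (remaining 6 m³)
Final containers: [10,10] [14] [14] [18] [17] [5] [16] [13] [11,1,6] [8,3] [17] [12,5] [14].

13 containers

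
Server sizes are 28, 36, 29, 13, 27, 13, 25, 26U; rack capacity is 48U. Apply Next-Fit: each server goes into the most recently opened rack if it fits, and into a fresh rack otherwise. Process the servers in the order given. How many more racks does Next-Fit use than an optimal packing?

0

Next-Fit: [28] [36] [29,13] [27,13] [25] [26] → 6 racks.
6 servers exceed 24U (half the capacity), and no two of those can share a rack, so at least 6 racks are needed.
So 6 is already optimal.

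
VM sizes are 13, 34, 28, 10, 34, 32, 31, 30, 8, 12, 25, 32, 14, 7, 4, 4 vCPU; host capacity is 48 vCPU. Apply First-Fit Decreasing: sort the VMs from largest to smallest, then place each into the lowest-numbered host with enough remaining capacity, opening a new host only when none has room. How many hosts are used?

8 hosts

Sorted descending: 34, 34, 32, 32, 31, 30, 28, 25, 14, 13, 12, 10, 8, 7, 4, 4.
host 1: place 34 vCPU, 14 vCPU left
host 2: place 34 vCPU, 14 vCPU left
host 3: place 32 vCPU, 16 vCPU left
host 4: place 32 vCPU, 16 vCPU left
host 5: place 31 vCPU, 17 vCPU left
host 6: place 30 vCPU, 18 vCPU left
host 7: place 28 vCPU, 20 vCPU left
host 8: place 25 vCPU, 23 vCPU left
host 1: place 14 vCPU, 0 vCPU left
host 2: place 13 vCPU, 1 vCPU left
host 3: place 12 vCPU, 4 vCPU left
host 4: place 10 vCPU, 6 vCPU left
host 5: place 8 vCPU, 9 vCPU left
host 5: place 7 vCPU, 2 vCPU left
host 3: place 4 vCPU, 0 vCPU left
host 4: place 4 vCPU, 2 vCPU left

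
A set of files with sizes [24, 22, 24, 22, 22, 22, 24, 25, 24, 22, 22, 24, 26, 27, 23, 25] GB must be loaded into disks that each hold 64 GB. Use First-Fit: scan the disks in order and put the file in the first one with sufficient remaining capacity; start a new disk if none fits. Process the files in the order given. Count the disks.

Put 24 GB in disk 1; 40 GB remain.
Put 22 GB in disk 1; 18 GB remain.
Put 24 GB in disk 2; 40 GB remain.
Put 22 GB in disk 2; 18 GB remain.
Put 22 GB in disk 3; 42 GB remain.
Put 22 GB in disk 3; 20 GB remain.
Put 24 GB in disk 4; 40 GB remain.
Put 25 GB in disk 4; 15 GB remain.
Put 24 GB in disk 5; 40 GB remain.
Put 22 GB in disk 5; 18 GB remain.
Put 22 GB in disk 6; 42 GB remain.
Put 24 GB in disk 6; 18 GB remain.
Put 26 GB in disk 7; 38 GB remain.
Put 27 GB in disk 7; 11 GB remain.
Put 23 GB in disk 8; 41 GB remain.
Put 25 GB in disk 8; 16 GB remain.

8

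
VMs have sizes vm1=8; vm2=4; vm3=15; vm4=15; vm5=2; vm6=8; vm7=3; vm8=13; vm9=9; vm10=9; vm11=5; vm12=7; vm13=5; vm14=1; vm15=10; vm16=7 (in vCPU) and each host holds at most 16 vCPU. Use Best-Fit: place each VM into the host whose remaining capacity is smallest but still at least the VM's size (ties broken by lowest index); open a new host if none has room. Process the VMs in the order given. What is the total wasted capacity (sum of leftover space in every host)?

23

host 1: place vm1 (8 vCPU), 8 vCPU left
host 1: place vm2 (4 vCPU), 4 vCPU left
host 2: place vm3 (15 vCPU), 1 vCPU left
host 3: place vm4 (15 vCPU), 1 vCPU left
host 1: place vm5 (2 vCPU), 2 vCPU left
host 4: place vm6 (8 vCPU), 8 vCPU left
host 4: place vm7 (3 vCPU), 5 vCPU left
host 5: place vm8 (13 vCPU), 3 vCPU left
host 6: place vm9 (9 vCPU), 7 vCPU left
host 7: place vm10 (9 vCPU), 7 vCPU left
host 4: place vm11 (5 vCPU), 0 vCPU left
host 6: place vm12 (7 vCPU), 0 vCPU left
host 7: place vm13 (5 vCPU), 2 vCPU left
host 2: place vm14 (1 vCPU), 0 vCPU left
host 8: place vm15 (10 vCPU), 6 vCPU left
host 9: place vm16 (7 vCPU), 9 vCPU left
9 hosts × 16 vCPU = 144 vCPU; used 121 vCPU; unused 23 vCPU.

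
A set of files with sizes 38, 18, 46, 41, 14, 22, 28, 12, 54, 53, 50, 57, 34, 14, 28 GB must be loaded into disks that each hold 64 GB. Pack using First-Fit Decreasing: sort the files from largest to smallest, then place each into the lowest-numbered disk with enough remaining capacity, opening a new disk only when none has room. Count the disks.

Sorted descending: 57, 54, 53, 50, 46, 41, 38, 34, 28, 28, 22, 18, 14, 14, 12.
57 GB → disk 1 (remaining 7 GB)
54 GB → disk 2 (remaining 10 GB)
53 GB → disk 3 (remaining 11 GB)
50 GB → disk 4 (remaining 14 GB)
46 GB → disk 5 (remaining 18 GB)
41 GB → disk 6 (remaining 23 GB)
38 GB → disk 7 (remaining 26 GB)
34 GB → disk 8 (remaining 30 GB)
28 GB → disk 8 (remaining 2 GB)
28 GB → disk 9 (remaining 36 GB)
22 GB → disk 6 (remaining 1 GB)
18 GB → disk 5 (remaining 0 GB)
14 GB → disk 4 (remaining 0 GB)
14 GB → disk 7 (remaining 12 GB)
12 GB → disk 7 (remaining 0 GB)

9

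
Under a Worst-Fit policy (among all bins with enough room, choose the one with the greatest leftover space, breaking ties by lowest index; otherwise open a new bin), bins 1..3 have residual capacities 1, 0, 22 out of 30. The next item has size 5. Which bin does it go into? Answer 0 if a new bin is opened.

Bins with room: bin 3 (22).
Most room is bin 3 with 22 free.

3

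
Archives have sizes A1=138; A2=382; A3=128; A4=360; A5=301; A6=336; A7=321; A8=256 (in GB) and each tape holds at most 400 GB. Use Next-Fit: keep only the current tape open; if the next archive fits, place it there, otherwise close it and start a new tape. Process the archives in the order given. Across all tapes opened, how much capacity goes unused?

978

Put A1 (138 GB) in tape 1; 262 GB remain.
Put A2 (382 GB) in tape 2; 18 GB remain.
Put A3 (128 GB) in tape 3; 272 GB remain.
Put A4 (360 GB) in tape 4; 40 GB remain.
Put A5 (301 GB) in tape 5; 99 GB remain.
Put A6 (336 GB) in tape 6; 64 GB remain.
Put A7 (321 GB) in tape 7; 79 GB remain.
Put A8 (256 GB) in tape 8; 144 GB remain.
8 tapes × 400 GB = 3200 GB; used 2222 GB; unused 978 GB.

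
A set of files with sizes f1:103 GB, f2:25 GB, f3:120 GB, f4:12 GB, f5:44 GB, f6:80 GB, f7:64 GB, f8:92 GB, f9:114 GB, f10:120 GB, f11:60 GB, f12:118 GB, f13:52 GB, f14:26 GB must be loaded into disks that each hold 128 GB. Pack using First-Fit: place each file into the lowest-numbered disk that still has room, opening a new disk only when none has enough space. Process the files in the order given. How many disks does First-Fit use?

Put f1 (103 GB) in disk 1; 25 GB remain.
Put f2 (25 GB) in disk 1; 0 GB remain.
Put f3 (120 GB) in disk 2; 8 GB remain.
Put f4 (12 GB) in disk 3; 116 GB remain.
Put f5 (44 GB) in disk 3; 72 GB remain.
Put f6 (80 GB) in disk 4; 48 GB remain.
Put f7 (64 GB) in disk 3; 8 GB remain.
Put f8 (92 GB) in disk 5; 36 GB remain.
Put f9 (114 GB) in disk 6; 14 GB remain.
Put f10 (120 GB) in disk 7; 8 GB remain.
Put f11 (60 GB) in disk 8; 68 GB remain.
Put f12 (118 GB) in disk 9; 10 GB remain.
Put f13 (52 GB) in disk 8; 16 GB remain.
Put f14 (26 GB) in disk 4; 22 GB remain.

9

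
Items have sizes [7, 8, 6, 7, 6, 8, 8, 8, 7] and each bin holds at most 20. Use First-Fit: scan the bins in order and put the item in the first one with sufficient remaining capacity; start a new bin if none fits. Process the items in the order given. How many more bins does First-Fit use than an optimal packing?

First-Fit: [7,8] [6,7,6] [8,8] [8,7] → 4 bins.
Total size 65; any packing needs at least ⌈65/20⌉ = 4 bins.
So 4 is already optimal.

0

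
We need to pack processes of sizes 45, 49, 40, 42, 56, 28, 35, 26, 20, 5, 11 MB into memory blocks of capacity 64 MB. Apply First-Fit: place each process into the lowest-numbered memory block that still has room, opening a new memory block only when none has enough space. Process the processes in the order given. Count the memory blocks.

45 MB → memory block 1 (remaining 19 MB)
49 MB → memory block 2 (remaining 15 MB)
40 MB → memory block 3 (remaining 24 MB)
42 MB → memory block 4 (remaining 22 MB)
56 MB → memory block 5 (remaining 8 MB)
28 MB → memory block 6 (remaining 36 MB)
35 MB → memory block 6 (remaining 1 MB)
26 MB → memory block 7 (remaining 38 MB)
20 MB → memory block 3 (remaining 4 MB)
5 MB → memory block 1 (remaining 14 MB)
11 MB → memory block 1 (remaining 3 MB)

7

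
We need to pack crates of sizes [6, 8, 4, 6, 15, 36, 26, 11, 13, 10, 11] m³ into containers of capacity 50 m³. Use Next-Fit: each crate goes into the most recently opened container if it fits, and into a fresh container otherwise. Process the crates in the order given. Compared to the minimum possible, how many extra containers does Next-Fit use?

Next-Fit: [6,8,4,6,15] [36] [26,11,13] [10,11] → 4 containers.
Total size 146 m³; any packing needs at least ⌈146/50⌉ = 3 containers.
An optimal packing achieves that bound: [36,13] [26,15,8] [11,11,10,6,6,4] → 3 containers.
Excess: 4 − 3 = 1.

1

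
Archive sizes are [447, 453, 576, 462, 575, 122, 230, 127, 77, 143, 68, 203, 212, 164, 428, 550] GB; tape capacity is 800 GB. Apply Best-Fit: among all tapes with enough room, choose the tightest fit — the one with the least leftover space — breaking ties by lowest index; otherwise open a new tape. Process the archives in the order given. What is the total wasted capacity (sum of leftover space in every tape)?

763

tape 1: place 447 GB, 353 GB left
tape 2: place 453 GB, 347 GB left
tape 3: place 576 GB, 224 GB left
tape 4: place 462 GB, 338 GB left
tape 5: place 575 GB, 225 GB left
tape 3: place 122 GB, 102 GB left
tape 4: place 230 GB, 108 GB left
tape 5: place 127 GB, 98 GB left
tape 5: place 77 GB, 21 GB left
tape 2: place 143 GB, 204 GB left
tape 3: place 68 GB, 34 GB left
tape 2: place 203 GB, 1 GB left
tape 1: place 212 GB, 141 GB left
tape 6: place 164 GB, 636 GB left
tape 6: place 428 GB, 208 GB left
tape 7: place 550 GB, 250 GB left
7 tapes × 800 GB = 5600 GB; used 4837 GB; unused 763 GB.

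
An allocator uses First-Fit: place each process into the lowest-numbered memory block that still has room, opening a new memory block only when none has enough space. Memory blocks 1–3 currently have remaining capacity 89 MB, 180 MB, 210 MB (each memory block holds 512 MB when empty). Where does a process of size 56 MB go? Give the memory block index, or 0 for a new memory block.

Memory blocks with room: memory block 1 (89 MB), memory block 2 (180 MB), memory block 3 (210 MB).
The first with room is memory block 1.

1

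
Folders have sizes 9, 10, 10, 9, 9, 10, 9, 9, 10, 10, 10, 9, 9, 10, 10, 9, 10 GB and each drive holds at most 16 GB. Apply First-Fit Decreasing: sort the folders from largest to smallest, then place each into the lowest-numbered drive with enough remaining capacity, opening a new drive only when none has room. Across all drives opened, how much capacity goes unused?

Sorted descending: 10, 10, 10, 10, 10, 10, 10, 10, 10, 9, 9, 9, 9, 9, 9, 9, 9.
10 GB → drive 1 (remaining 6 GB)
10 GB → drive 2 (remaining 6 GB)
10 GB → drive 3 (remaining 6 GB)
10 GB → drive 4 (remaining 6 GB)
10 GB → drive 5 (remaining 6 GB)
10 GB → drive 6 (remaining 6 GB)
10 GB → drive 7 (remaining 6 GB)
10 GB → drive 8 (remaining 6 GB)
10 GB → drive 9 (remaining 6 GB)
9 GB → drive 10 (remaining 7 GB)
9 GB → drive 11 (remaining 7 GB)
9 GB → drive 12 (remaining 7 GB)
9 GB → drive 13 (remaining 7 GB)
9 GB → drive 14 (remaining 7 GB)
9 GB → drive 15 (remaining 7 GB)
9 GB → drive 16 (remaining 7 GB)
9 GB → drive 17 (remaining 7 GB)
17 drives × 16 GB = 272 GB; used 162 GB; unused 110 GB.

110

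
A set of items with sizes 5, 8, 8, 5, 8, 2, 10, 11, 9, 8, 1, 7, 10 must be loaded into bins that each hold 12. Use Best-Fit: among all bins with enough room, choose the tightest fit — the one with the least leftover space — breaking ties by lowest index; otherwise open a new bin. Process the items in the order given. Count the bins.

bin 1: place 5, 7 left
bin 2: place 8, 4 left
bin 3: place 8, 4 left
bin 1: place 5, 2 left
bin 4: place 8, 4 left
bin 1: place 2, 0 left
bin 5: place 10, 2 left
bin 6: place 11, 1 left
bin 7: place 9, 3 left
bin 8: place 8, 4 left
bin 6: place 1, 0 left
bin 9: place 7, 5 left
bin 10: place 10, 2 left

10 bins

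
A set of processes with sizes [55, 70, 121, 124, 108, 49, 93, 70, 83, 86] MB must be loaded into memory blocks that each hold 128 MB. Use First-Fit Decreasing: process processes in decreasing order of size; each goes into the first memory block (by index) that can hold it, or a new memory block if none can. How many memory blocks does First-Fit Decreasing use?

Sorted descending: 124, 121, 108, 93, 86, 83, 70, 70, 55, 49.
memory block 1: place 124 MB, 4 MB left
memory block 2: place 121 MB, 7 MB left
memory block 3: place 108 MB, 20 MB left
memory block 4: place 93 MB, 35 MB left
memory block 5: place 86 MB, 42 MB left
memory block 6: place 83 MB, 45 MB left
memory block 7: place 70 MB, 58 MB left
memory block 8: place 70 MB, 58 MB left
memory block 7: place 55 MB, 3 MB left
memory block 8: place 49 MB, 9 MB left
Final memory blocks: [124] [121] [108] [93] [86] [83] [70,55] [70,49].

8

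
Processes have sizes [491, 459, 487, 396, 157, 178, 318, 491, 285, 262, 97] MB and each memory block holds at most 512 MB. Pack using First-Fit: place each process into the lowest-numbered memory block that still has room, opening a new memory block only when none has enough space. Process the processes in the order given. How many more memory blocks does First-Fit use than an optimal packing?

First-Fit: [491] [459] [487] [396,97] [157,178] [318] [491] [285] [262] → 9 memory blocks.
Total size 3621 MB; any packing needs at least ⌈3621/512⌉ = 8 memory blocks.
An optimal packing achieves that bound: [491] [491] [487] [459] [396,97] [318,178] [285,157] [262] → 8 memory blocks.
Excess: 9 − 8 = 1.

1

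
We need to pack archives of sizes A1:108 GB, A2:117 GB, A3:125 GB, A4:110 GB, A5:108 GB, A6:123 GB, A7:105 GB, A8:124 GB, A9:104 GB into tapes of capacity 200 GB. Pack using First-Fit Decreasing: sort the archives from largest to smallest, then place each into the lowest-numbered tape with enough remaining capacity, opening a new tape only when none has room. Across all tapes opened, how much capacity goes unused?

776

Sorted descending: 125, 124, 123, 117, 110, 108, 108, 105, 104.
Put 125 GB in tape 1; 75 GB remain.
Put 124 GB in tape 2; 76 GB remain.
Put 123 GB in tape 3; 77 GB remain.
Put 117 GB in tape 4; 83 GB remain.
Put 110 GB in tape 5; 90 GB remain.
Put 108 GB in tape 6; 92 GB remain.
Put 108 GB in tape 7; 92 GB remain.
Put 105 GB in tape 8; 95 GB remain.
Put 104 GB in tape 9; 96 GB remain.
9 tapes × 200 GB = 1800 GB; used 1024 GB; unused 776 GB.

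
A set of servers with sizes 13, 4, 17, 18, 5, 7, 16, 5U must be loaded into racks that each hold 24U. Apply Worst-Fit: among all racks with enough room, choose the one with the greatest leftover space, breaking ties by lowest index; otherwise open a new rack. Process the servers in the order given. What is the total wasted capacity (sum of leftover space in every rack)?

rack 1: place 13U, 11U left
rack 1: place 4U, 7U left
rack 2: place 17U, 7U left
rack 3: place 18U, 6U left
rack 1: place 5U, 2U left
rack 2: place 7U, 0U left
rack 4: place 16U, 8U left
rack 4: place 5U, 3U left
4 racks × 24U = 96U; used 85U; unused 11U.

11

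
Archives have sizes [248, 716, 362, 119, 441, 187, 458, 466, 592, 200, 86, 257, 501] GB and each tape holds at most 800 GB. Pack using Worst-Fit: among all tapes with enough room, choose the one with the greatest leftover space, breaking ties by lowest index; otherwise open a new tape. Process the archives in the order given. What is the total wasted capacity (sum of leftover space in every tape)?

Put 248 GB in tape 1; 552 GB remain.
Put 716 GB in tape 2; 84 GB remain.
Put 362 GB in tape 1; 190 GB remain.
Put 119 GB in tape 1; 71 GB remain.
Put 441 GB in tape 3; 359 GB remain.
Put 187 GB in tape 3; 172 GB remain.
Put 458 GB in tape 4; 342 GB remain.
Put 466 GB in tape 5; 334 GB remain.
Put 592 GB in tape 6; 208 GB remain.
Put 200 GB in tape 4; 142 GB remain.
Put 86 GB in tape 5; 248 GB remain.
Put 257 GB in tape 7; 543 GB remain.
Put 501 GB in tape 7; 42 GB remain.
7 tapes × 800 GB = 5600 GB; used 4633 GB; unused 967 GB.

967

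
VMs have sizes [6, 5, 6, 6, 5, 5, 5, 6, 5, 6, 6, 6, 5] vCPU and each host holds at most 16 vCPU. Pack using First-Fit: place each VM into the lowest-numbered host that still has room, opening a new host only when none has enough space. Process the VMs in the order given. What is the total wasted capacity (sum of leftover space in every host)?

host 1: place 6 vCPU, 10 vCPU left
host 1: place 5 vCPU, 5 vCPU left
host 2: place 6 vCPU, 10 vCPU left
host 2: place 6 vCPU, 4 vCPU left
host 1: place 5 vCPU, 0 vCPU left
host 3: place 5 vCPU, 11 vCPU left
host 3: place 5 vCPU, 6 vCPU left
host 3: place 6 vCPU, 0 vCPU left
host 4: place 5 vCPU, 11 vCPU left
host 4: place 6 vCPU, 5 vCPU left
host 5: place 6 vCPU, 10 vCPU left
host 5: place 6 vCPU, 4 vCPU left
host 4: place 5 vCPU, 0 vCPU left
5 hosts × 16 vCPU = 80 vCPU; used 72 vCPU; unused 8 vCPU.

8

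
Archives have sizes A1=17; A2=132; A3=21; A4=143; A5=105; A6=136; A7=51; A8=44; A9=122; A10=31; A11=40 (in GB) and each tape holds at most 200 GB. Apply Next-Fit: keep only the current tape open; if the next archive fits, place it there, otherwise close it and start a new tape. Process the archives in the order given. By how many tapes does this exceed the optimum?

1

Next-Fit: [17,132,21] [143] [105] [136,51] [44,122,31] [40] → 6 tapes.
Total size 842 GB; any packing needs at least ⌈842/200⌉ = 5 tapes.
An optimal packing achieves that bound: [143,51] [136,44,17] [132,40,21] [122,31] [105] → 5 tapes.
Excess: 6 − 5 = 1.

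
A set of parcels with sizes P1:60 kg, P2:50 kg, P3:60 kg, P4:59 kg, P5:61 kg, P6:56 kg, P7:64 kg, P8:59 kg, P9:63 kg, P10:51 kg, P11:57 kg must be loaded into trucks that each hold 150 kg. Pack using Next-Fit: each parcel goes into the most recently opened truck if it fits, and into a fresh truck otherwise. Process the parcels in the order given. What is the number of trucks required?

truck 1: place P1 (60 kg), 90 kg left
truck 1: place P2 (50 kg), 40 kg left
truck 2: place P3 (60 kg), 90 kg left
truck 2: place P4 (59 kg), 31 kg left
truck 3: place P5 (61 kg), 89 kg left
truck 3: place P6 (56 kg), 33 kg left
truck 4: place P7 (64 kg), 86 kg left
truck 4: place P8 (59 kg), 27 kg left
truck 5: place P9 (63 kg), 87 kg left
truck 5: place P10 (51 kg), 36 kg left
truck 6: place P11 (57 kg), 93 kg left

6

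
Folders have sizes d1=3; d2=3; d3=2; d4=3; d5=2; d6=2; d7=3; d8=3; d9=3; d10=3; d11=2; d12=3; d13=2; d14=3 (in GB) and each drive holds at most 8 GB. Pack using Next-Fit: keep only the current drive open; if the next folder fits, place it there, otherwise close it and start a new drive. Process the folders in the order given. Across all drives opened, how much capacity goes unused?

drive 1: place d1 (3 GB), 5 GB left
drive 1: place d2 (3 GB), 2 GB left
drive 1: place d3 (2 GB), 0 GB left
drive 2: place d4 (3 GB), 5 GB left
drive 2: place d5 (2 GB), 3 GB left
drive 2: place d6 (2 GB), 1 GB left
drive 3: place d7 (3 GB), 5 GB left
drive 3: place d8 (3 GB), 2 GB left
drive 4: place d9 (3 GB), 5 GB left
drive 4: place d10 (3 GB), 2 GB left
drive 4: place d11 (2 GB), 0 GB left
drive 5: place d12 (3 GB), 5 GB left
drive 5: place d13 (2 GB), 3 GB left
drive 5: place d14 (3 GB), 0 GB left
5 drives × 8 GB = 40 GB; used 37 GB; unused 3 GB.

3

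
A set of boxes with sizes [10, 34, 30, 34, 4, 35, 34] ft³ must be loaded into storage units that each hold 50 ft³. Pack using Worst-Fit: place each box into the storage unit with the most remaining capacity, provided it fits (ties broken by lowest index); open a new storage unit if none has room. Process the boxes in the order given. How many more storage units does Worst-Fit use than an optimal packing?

Worst-Fit: [10,34] [30,4] [34] [35] [34] → 5 storage units.
5 boxes exceed 25 ft³ (half the capacity), and no two of those can share a storage unit, so at least 5 storage units are needed.
So 5 is already optimal.

0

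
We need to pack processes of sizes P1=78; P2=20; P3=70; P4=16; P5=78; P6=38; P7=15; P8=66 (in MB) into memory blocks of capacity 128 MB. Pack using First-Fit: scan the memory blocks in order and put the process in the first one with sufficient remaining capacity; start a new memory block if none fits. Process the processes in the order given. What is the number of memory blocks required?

4 memory blocks

Put P1 (78 MB) in memory block 1; 50 MB remain.
Put P2 (20 MB) in memory block 1; 30 MB remain.
Put P3 (70 MB) in memory block 2; 58 MB remain.
Put P4 (16 MB) in memory block 1; 14 MB remain.
Put P5 (78 MB) in memory block 3; 50 MB remain.
Put P6 (38 MB) in memory block 2; 20 MB remain.
Put P7 (15 MB) in memory block 2; 5 MB remain.
Put P8 (66 MB) in memory block 4; 62 MB remain.
Final memory blocks: [78,20,16] [70,38,15] [78] [66].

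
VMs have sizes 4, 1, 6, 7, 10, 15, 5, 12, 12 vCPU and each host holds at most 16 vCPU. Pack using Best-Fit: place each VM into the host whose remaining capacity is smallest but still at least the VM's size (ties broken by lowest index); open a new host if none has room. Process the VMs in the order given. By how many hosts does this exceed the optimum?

1

Best-Fit: [4,1,6,5] [7] [10] [15] [12] [12] → 6 hosts.
Total size 72 vCPU; any packing needs at least ⌈72/16⌉ = 5 hosts.
An optimal packing achieves that bound: [15,1] [12,4] [12] [10,6] [7,5] → 5 hosts.
Excess: 6 − 5 = 1.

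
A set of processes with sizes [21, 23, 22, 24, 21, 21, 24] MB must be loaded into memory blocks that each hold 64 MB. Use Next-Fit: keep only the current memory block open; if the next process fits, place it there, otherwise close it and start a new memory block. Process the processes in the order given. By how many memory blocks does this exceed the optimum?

1

Next-Fit: [21,23] [22,24] [21,21] [24] → 4 memory blocks.
Total size 156 MB; any packing needs at least ⌈156/64⌉ = 3 memory blocks.
An optimal packing achieves that bound: [24,24] [23,22] [21,21,21] → 3 memory blocks.
Excess: 4 − 3 = 1.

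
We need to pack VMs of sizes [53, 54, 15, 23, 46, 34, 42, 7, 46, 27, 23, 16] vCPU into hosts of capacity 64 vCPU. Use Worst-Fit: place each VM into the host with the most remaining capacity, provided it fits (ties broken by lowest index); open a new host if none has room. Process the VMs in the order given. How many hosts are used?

8 hosts

host 1: place 53 vCPU, 11 vCPU left
host 2: place 54 vCPU, 10 vCPU left
host 3: place 15 vCPU, 49 vCPU left
host 3: place 23 vCPU, 26 vCPU left
host 4: place 46 vCPU, 18 vCPU left
host 5: place 34 vCPU, 30 vCPU left
host 6: place 42 vCPU, 22 vCPU left
host 5: place 7 vCPU, 23 vCPU left
host 7: place 46 vCPU, 18 vCPU left
host 8: place 27 vCPU, 37 vCPU left
host 8: place 23 vCPU, 14 vCPU left
host 3: place 16 vCPU, 10 vCPU left
Final hosts: [53] [54] [15,23,16] [46] [34,7] [42] [46] [27,23].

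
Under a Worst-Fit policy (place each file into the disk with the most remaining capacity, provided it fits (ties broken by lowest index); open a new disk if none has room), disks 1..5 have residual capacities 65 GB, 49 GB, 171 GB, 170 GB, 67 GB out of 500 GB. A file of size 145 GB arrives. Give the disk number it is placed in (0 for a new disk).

Disks with room: disk 3 (171 GB), disk 4 (170 GB).
Most room is disk 3 with 171 GB free.

3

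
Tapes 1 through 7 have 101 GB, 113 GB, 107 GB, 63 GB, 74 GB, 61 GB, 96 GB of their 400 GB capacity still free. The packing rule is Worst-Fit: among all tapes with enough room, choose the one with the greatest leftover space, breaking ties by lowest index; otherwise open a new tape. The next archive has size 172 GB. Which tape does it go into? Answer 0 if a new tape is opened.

No tape has ≥ 172 GB free, so a new tape is opened.

0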